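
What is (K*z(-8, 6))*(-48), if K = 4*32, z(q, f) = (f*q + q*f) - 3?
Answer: 608256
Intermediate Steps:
z(q, f) = -3 + 2*f*q (z(q, f) = (f*q + f*q) - 3 = 2*f*q - 3 = -3 + 2*f*q)
K = 128
(K*z(-8, 6))*(-48) = (128*(-3 + 2*6*(-8)))*(-48) = (128*(-3 - 96))*(-48) = (128*(-99))*(-48) = -12672*(-48) = 608256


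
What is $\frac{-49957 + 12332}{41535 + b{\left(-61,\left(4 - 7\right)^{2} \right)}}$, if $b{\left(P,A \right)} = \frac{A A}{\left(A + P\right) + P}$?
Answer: $- \frac{607375}{670482} \approx -0.90588$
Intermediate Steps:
$b{\left(P,A \right)} = \frac{A^{2}}{A + 2 P}$
$\frac{-49957 + 12332}{41535 + b{\left(-61,\left(4 - 7\right)^{2} \right)}} = \frac{-49957 + 12332}{41535 + \frac{\left(\left(4 - 7\right)^{2}\right)^{2}}{\left(4 - 7\right)^{2} + 2 \left(-61\right)}} = - \frac{37625}{41535 + \frac{\left(\left(-3\right)^{2}\right)^{2}}{\left(-3\right)^{2} - 122}} = - \frac{37625}{41535 + \frac{9^{2}}{9 - 122}} = - \frac{37625}{41535 + \frac{81}{-113}} = - \frac{37625}{41535 + 81 \left(- \frac{1}{113}\right)} = - \frac{37625}{41535 - \frac{81}{113}} = - \frac{37625}{\frac{4693374}{113}} = \left(-37625\right) \frac{113}{4693374} = - \frac{607375}{670482}$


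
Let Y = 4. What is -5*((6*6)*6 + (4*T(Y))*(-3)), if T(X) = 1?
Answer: -1020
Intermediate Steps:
-5*((6*6)*6 + (4*T(Y))*(-3)) = -5*((6*6)*6 + (4*1)*(-3)) = -5*(36*6 + 4*(-3)) = -5*(216 - 12) = -5*204 = -1020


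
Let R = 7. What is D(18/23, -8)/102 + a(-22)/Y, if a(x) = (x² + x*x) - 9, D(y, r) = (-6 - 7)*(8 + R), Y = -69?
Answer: -37091/2346 ≈ -15.810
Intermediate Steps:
D(y, r) = -195 (D(y, r) = (-6 - 7)*(8 + 7) = -13*15 = -195)
a(x) = -9 + 2*x² (a(x) = (x² + x²) - 9 = 2*x² - 9 = -9 + 2*x²)
D(18/23, -8)/102 + a(-22)/Y = -195/102 + (-9 + 2*(-22)²)/(-69) = -195*1/102 + (-9 + 2*484)*(-1/69) = -65/34 + (-9 + 968)*(-1/69) = -65/34 + 959*(-1/69) = -65/34 - 959/69 = -37091/2346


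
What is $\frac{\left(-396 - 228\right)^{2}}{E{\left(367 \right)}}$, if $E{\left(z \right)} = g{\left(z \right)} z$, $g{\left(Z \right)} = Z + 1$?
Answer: $\frac{24336}{8441} \approx 2.8831$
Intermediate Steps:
$g{\left(Z \right)} = 1 + Z$
$E{\left(z \right)} = z \left(1 + z\right)$ ($E{\left(z \right)} = \left(1 + z\right) z = z \left(1 + z\right)$)
$\frac{\left(-396 - 228\right)^{2}}{E{\left(367 \right)}} = \frac{\left(-396 - 228\right)^{2}}{367 \left(1 + 367\right)} = \frac{\left(-624\right)^{2}}{367 \cdot 368} = \frac{389376}{135056} = 389376 \cdot \frac{1}{135056} = \frac{24336}{8441}$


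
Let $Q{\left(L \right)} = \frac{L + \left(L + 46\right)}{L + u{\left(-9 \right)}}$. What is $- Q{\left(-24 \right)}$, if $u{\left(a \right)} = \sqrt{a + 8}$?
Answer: $- \frac{48}{577} - \frac{2 i}{577} \approx -0.083189 - 0.0034662 i$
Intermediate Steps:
$u{\left(a \right)} = \sqrt{8 + a}$
$Q{\left(L \right)} = \frac{46 + 2 L}{i + L}$ ($Q{\left(L \right)} = \frac{L + \left(L + 46\right)}{L + \sqrt{8 - 9}} = \frac{L + \left(46 + L\right)}{L + \sqrt{-1}} = \frac{46 + 2 L}{L + i} = \frac{46 + 2 L}{i + L}$)
$- Q{\left(-24 \right)} = - \frac{2 \left(23 - 24\right)}{i - 24} = - \frac{2 \left(-1\right)}{-24 + i} = - 2 \frac{-24 - i}{577} \left(-1\right) = - (\frac{48}{577} + \frac{2 i}{577}) = - \frac{48}{577} - \frac{2 i}{577}$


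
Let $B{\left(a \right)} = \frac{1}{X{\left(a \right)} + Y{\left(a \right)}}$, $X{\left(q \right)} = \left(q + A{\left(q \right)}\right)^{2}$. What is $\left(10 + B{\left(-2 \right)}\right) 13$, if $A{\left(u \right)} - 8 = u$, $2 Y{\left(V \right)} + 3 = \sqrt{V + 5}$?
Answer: $\frac{54847}{419} - \frac{13 \sqrt{3}}{419} \approx 130.85$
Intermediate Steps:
$Y{\left(V \right)} = - \frac{3}{2} + \frac{\sqrt{5 + V}}{2}$ ($Y{\left(V \right)} = - \frac{3}{2} + \frac{\sqrt{V + 5}}{2} = - \frac{3}{2} + \frac{\sqrt{5 + V}}{2}$)
$A{\left(u \right)} = 8 + u$
$X{\left(q \right)} = \left(8 + 2 q\right)^{2}$ ($X{\left(q \right)} = \left(q + \left(8 + q\right)\right)^{2} = \left(8 + 2 q\right)^{2}$)
$B{\left(a \right)} = \frac{1}{- \frac{3}{2} + \frac{\sqrt{5 + a}}{2} + 4 \left(4 + a\right)^{2}}$ ($B{\left(a \right)} = \frac{1}{4 \left(4 + a\right)^{2} + \left(- \frac{3}{2} + \frac{\sqrt{5 + a}}{2}\right)} = \frac{1}{- \frac{3}{2} + \frac{\sqrt{5 + a}}{2} + 4 \left(4 + a\right)^{2}}$)
$\left(10 + B{\left(-2 \right)}\right) 13 = \left(10 + \frac{2}{-3 + \sqrt{5 - 2} + 8 \left(4 - 2\right)^{2}}\right) 13 = \left(10 + \frac{2}{-3 + \sqrt{3} + 8 \cdot 2^{2}}\right) 13 = \left(10 + \frac{2}{-3 + \sqrt{3} + 8 \cdot 4}\right) 13 = \left(10 + \frac{2}{-3 + \sqrt{3} + 32}\right) 13 = \left(10 + \frac{2}{29 + \sqrt{3}}\right) 13 = 130 + \frac{26}{29 + \sqrt{3}}$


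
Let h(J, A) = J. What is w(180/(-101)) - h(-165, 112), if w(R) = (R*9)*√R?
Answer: 165 - 9720*I*√505/10201 ≈ 165.0 - 21.413*I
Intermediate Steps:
w(R) = 9*R^(3/2) (w(R) = (9*R)*√R = 9*R^(3/2))
w(180/(-101)) - h(-165, 112) = 9*(180/(-101))^(3/2) - 1*(-165) = 9*(180*(-1/101))^(3/2) + 165 = 9*(-180/101)^(3/2) + 165 = 9*(-1080*I*√505/10201) + 165 = -9720*I*√505/10201 + 165 = 165 - 9720*I*√505/10201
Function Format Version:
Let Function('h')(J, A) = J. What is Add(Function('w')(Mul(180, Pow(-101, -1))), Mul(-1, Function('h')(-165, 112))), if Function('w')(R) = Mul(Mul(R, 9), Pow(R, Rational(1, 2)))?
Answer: Add(165, Mul(Rational(-9720, 10201), I, Pow(505, Rational(1, 2)))) ≈ Add(165.00, Mul(-21.413, I))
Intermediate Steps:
Function('w')(R) = Mul(9, Pow(R, Rational(3, 2))) (Function('w')(R) = Mul(Mul(9, R), Pow(R, Rational(1, 2))) = Mul(9, Pow(R, Rational(3, 2))))
Add(Function('w')(Mul(180, Pow(-101, -1))), Mul(-1, Function('h')(-165, 112))) = Add(Mul(9, Pow(Mul(180, Pow(-101, -1)), Rational(3, 2))), Mul(-1, -165)) = Add(Mul(9, Pow(Mul(180, Rational(-1, 101)), Rational(3, 2))), 165) = Add(Mul(9, Pow(Rational(-180, 101), Rational(3, 2))), 165) = Add(Mul(9, Mul(Rational(-1080, 10201), I, Pow(505, Rational(1, 2)))), 165) = Add(Mul(Rational(-9720, 10201), I, Pow(505, Rational(1, 2))), 165) = Add(165, Mul(Rational(-9720, 10201), I, Pow(505, Rational(1, 2))))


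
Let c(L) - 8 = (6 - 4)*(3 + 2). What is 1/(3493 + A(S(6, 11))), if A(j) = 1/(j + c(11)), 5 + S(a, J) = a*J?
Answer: 79/275948 ≈ 0.00028629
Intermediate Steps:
c(L) = 18 (c(L) = 8 + (6 - 4)*(3 + 2) = 8 + 2*5 = 8 + 10 = 18)
S(a, J) = -5 + J*a (S(a, J) = -5 + a*J = -5 + J*a)
A(j) = 1/(18 + j) (A(j) = 1/(j + 18) = 1/(18 + j))
1/(3493 + A(S(6, 11))) = 1/(3493 + 1/(18 + (-5 + 11*6))) = 1/(3493 + 1/(18 + (-5 + 66))) = 1/(3493 + 1/(18 + 61)) = 1/(3493 + 1/79) = 1/(275948/79) = 79/275948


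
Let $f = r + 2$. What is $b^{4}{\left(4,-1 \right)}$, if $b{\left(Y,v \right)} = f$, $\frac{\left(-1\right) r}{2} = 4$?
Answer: $1296$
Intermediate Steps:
$r = -8$ ($r = \left(-2\right) 4 = -8$)
$f = -6$ ($f = -8 + 2 = -6$)
$b{\left(Y,v \right)} = -6$
$b^{4}{\left(4,-1 \right)} = \left(-6\right)^{4} = 1296$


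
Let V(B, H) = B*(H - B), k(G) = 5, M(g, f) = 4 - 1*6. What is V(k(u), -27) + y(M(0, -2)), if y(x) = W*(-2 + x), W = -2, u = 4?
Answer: -152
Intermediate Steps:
M(g, f) = -2 (M(g, f) = 4 - 6 = -2)
y(x) = 4 - 2*x (y(x) = -2*(-2 + x) = 4 - 2*x)
V(k(u), -27) + y(M(0, -2)) = 5*(-27 - 1*5) + (4 - 2*(-2)) = 5*(-27 - 5) + (4 + 4) = 5*(-32) + 8 = -160 + 8 = -152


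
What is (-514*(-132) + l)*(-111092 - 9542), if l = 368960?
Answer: -52693896272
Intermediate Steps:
(-514*(-132) + l)*(-111092 - 9542) = (-514*(-132) + 368960)*(-111092 - 9542) = (67848 + 368960)*(-120634) = 436808*(-120634) = -52693896272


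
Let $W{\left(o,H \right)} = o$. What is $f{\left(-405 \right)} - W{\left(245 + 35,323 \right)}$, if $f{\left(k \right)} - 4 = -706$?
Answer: $-982$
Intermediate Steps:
$f{\left(k \right)} = -702$ ($f{\left(k \right)} = 4 - 706 = -702$)
$f{\left(-405 \right)} - W{\left(245 + 35,323 \right)} = -702 - \left(245 + 35\right) = -702 - 280 = -982$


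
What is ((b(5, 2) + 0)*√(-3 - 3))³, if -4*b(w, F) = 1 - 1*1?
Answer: 0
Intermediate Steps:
b(w, F) = 0 (b(w, F) = -(1 - 1*1)/4 = -(1 - 1)/4 = -¼*0 = 0)
((b(5, 2) + 0)*√(-3 - 3))³ = ((0 + 0)*√(-3 - 3))³ = (0*√(-6))³ = (0*(I*√6))³ = 0³ = 0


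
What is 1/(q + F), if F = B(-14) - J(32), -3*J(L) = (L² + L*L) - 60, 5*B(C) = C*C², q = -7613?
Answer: -15/112487 ≈ -0.00013335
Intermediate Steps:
B(C) = C³/5 (B(C) = (C*C²)/5 = C³/5)
J(L) = 20 - 2*L²/3 (J(L) = -((L² + L*L) - 60)/3 = -((L² + L²) - 60)/3 = -(2*L² - 60)/3 = -(-60 + 2*L²)/3 = 20 - 2*L²/3)
F = 1708/15 (F = (⅕)*(-14)³ - (20 - ⅔*32²) = (⅕)*(-2744) - (20 - ⅔*1024) = -2744/5 - (20 - 2048/3) = -2744/5 - 1*(-1988/3) = -2744/5 + 1988/3 = 1708/15 ≈ 113.87)
1/(q + F) = 1/(-7613 + 1708/15) = 1/(-112487/15) = -15/112487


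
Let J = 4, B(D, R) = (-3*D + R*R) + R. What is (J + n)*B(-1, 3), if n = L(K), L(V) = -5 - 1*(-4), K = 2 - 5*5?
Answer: 45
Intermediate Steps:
B(D, R) = R + R² - 3*D (B(D, R) = (-3*D + R²) + R = (R² - 3*D) + R = R + R² - 3*D)
K = -23 (K = 2 - 25 = -23)
L(V) = -1 (L(V) = -5 + 4 = -1)
n = -1
(J + n)*B(-1, 3) = (4 - 1)*(3 + 3² - 3*(-1)) = 3*(3 + 9 + 3) = 3*15 = 45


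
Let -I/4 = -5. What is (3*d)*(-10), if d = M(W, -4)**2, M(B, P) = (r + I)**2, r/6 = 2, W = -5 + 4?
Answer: -31457280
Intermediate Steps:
W = -1
r = 12 (r = 6*2 = 12)
I = 20 (I = -4*(-5) = 20)
M(B, P) = 1024 (M(B, P) = (12 + 20)**2 = 32**2 = 1024)
d = 1048576 (d = 1024**2 = 1048576)
(3*d)*(-10) = (3*1048576)*(-10) = 3145728*(-10) = -31457280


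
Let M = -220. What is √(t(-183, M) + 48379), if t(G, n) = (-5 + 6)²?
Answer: 2*√12095 ≈ 219.95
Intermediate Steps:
t(G, n) = 1 (t(G, n) = 1² = 1)
√(t(-183, M) + 48379) = √(1 + 48379) = √48380 = 2*√12095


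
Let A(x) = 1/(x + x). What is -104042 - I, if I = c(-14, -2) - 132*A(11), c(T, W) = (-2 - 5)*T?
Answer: -104134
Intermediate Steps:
c(T, W) = -7*T
A(x) = 1/(2*x)
I = 92 (I = -7*(-14) - 66/11 = 98 - 66/11 = 98 - 132*1/22 = 98 - 6 = 92)
-104042 - I = -104042 - 1*92 = -104042 - 92 = -104134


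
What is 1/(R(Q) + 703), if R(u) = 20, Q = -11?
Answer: 1/723 ≈ 0.0013831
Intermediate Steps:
1/(R(Q) + 703) = 1/(20 + 703) = 1/723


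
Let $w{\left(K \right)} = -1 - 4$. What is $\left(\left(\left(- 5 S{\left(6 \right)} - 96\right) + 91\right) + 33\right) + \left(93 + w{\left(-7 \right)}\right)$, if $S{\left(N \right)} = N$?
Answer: $86$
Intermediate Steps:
$w{\left(K \right)} = -5$ ($w{\left(K \right)} = -1 - 4 = -5$)
$\left(\left(\left(- 5 S{\left(6 \right)} - 96\right) + 91\right) + 33\right) + \left(93 + w{\left(-7 \right)}\right) = \left(\left(\left(\left(-5\right) 6 - 96\right) + 91\right) + 33\right) + \left(93 - 5\right) = \left(\left(\left(-30 - 96\right) + 91\right) + 33\right) + 88 = \left(\left(-126 + 91\right) + 33\right) + 88 = \left(-35 + 33\right) + 88 = -2 + 88 = 86$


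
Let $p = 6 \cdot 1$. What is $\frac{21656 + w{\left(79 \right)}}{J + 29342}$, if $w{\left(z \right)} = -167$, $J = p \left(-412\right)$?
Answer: $\frac{21489}{26870} \approx 0.79974$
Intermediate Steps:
$p = 6$
$J = -2472$ ($J = 6 \left(-412\right) = -2472$)
$\frac{21656 + w{\left(79 \right)}}{J + 29342} = \frac{21656 - 167}{-2472 + 29342} = \frac{21489}{26870}$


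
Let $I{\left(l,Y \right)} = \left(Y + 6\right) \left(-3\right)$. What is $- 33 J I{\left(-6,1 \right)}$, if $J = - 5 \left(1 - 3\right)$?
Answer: $6930$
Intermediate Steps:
$J = 10$ ($J = \left(-5\right) \left(-2\right) = 10$)
$I{\left(l,Y \right)} = -18 - 3 Y$ ($I{\left(l,Y \right)} = \left(6 + Y\right) \left(-3\right) = -18 - 3 Y$)
$- 33 J I{\left(-6,1 \right)} = \left(-33\right) 10 \left(-18 - 3\right) = - 330 \left(-18 - 3\right) = \left(-330\right) \left(-21\right) = 6930$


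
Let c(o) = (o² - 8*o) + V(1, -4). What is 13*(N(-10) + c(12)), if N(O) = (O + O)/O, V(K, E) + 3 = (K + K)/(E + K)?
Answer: 1807/3 ≈ 602.33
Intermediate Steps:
V(K, E) = -3 + 2*K/(E + K) (V(K, E) = -3 + (K + K)/(E + K) = -3 + (2*K)/(E + K) = -3 + 2*K/(E + K))
c(o) = -11/3 + o² - 8*o (c(o) = (o² - 8*o) + (-1*1 - 3*(-4))/(-4 + 1) = (o² - 8*o) + (-1 + 12)/(-3) = (o² - 8*o) - ⅓*11 = (o² - 8*o) - 11/3 = -11/3 + o² - 8*o)
N(O) = 2 (N(O) = (2*O)/O = 2)
13*(N(-10) + c(12)) = 13*(2 + (-11/3 + 12² - 8*12)) = 13*(2 + (-11/3 + 144 - 96)) = 13*(2 + 133/3) = 13*(139/3) = 1807/3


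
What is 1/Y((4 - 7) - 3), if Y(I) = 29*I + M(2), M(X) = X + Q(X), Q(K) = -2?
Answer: -1/174 ≈ -0.0057471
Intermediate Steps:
M(X) = -2 + X (M(X) = X - 2 = -2 + X)
Y(I) = 29*I (Y(I) = 29*I + (-2 + 2) = 29*I + 0 = 29*I)
1/Y((4 - 7) - 3) = 1/(29*((4 - 7) - 3)) = 1/(29*(-3 - 3)) = 1/(29*(-6)) = 1/(-174) = -1/174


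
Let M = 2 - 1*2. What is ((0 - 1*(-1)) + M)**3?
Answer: 1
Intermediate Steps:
M = 0 (M = 2 - 2 = 0)
((0 - 1*(-1)) + M)**3 = ((0 - 1*(-1)) + 0)**3 = ((0 + 1) + 0)**3 = (1 + 0)**3 = 1**3 = 1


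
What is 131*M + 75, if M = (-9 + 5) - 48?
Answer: -6737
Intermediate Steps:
M = -52 (M = -4 - 48 = -52)
131*M + 75 = 131*(-52) + 75 = -6812 + 75 = -6737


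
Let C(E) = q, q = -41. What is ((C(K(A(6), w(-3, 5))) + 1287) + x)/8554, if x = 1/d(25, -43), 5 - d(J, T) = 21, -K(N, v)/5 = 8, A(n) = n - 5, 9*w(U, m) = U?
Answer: 19935/136864 ≈ 0.14566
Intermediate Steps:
w(U, m) = U/9
A(n) = -5 + n
K(N, v) = -40 (K(N, v) = -5*8 = -40)
d(J, T) = -16 (d(J, T) = 5 - 1*21 = 5 - 21 = -16)
C(E) = -41
x = -1/16 (x = 1/(-16) = -1/16 ≈ -0.062500)
((C(K(A(6), w(-3, 5))) + 1287) + x)/8554 = ((-41 + 1287) - 1/16)/8554 = (1246 - 1/16)*(1/8554) = (19935/16)*(1/8554) = 19935/136864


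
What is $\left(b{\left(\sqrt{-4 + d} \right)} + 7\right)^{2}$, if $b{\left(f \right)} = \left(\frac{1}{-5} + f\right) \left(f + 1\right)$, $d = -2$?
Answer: $- \frac{16}{5} + \frac{32 i \sqrt{6}}{25} \approx -3.2 + 3.1353 i$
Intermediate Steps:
$b{\left(f \right)} = \left(1 + f\right) \left(- \frac{1}{5} + f\right)$ ($b{\left(f \right)} = \left(- \frac{1}{5} + f\right) \left(1 + f\right) = \left(1 + f\right) \left(- \frac{1}{5} + f\right)$)
$\left(b{\left(\sqrt{-4 + d} \right)} + 7\right)^{2} = \left(\left(- \frac{1}{5} + \left(\sqrt{-4 - 2}\right)^{2} + \frac{4 \sqrt{-4 - 2}}{5}\right) + 7\right)^{2} = \left(\left(- \frac{1}{5} + \left(\sqrt{-6}\right)^{2} + \frac{4 \sqrt{-6}}{5}\right) + 7\right)^{2} = \left(\left(- \frac{1}{5} + \left(i \sqrt{6}\right)^{2} + \frac{4 i \sqrt{6}}{5}\right) + 7\right)^{2} = \left(\left(- \frac{1}{5} - 6 + \frac{4 i \sqrt{6}}{5}\right) + 7\right)^{2} = \left(\left(- \frac{31}{5} + \frac{4 i \sqrt{6}}{5}\right) + 7\right)^{2} = \left(\frac{4}{5} + \frac{4 i \sqrt{6}}{5}\right)^{2}$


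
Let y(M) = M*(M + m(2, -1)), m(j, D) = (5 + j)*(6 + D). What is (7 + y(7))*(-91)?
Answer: -27391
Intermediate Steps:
y(M) = M*(35 + M) (y(M) = M*(M + (30 + 5*(-1) + 6*2 - 1*2)) = M*(M + (30 - 5 + 12 - 2)) = M*(M + 35) = M*(35 + M))
(7 + y(7))*(-91) = (7 + 7*(35 + 7))*(-91) = (7 + 7*42)*(-91) = (7 + 294)*(-91) = 301*(-91) = -27391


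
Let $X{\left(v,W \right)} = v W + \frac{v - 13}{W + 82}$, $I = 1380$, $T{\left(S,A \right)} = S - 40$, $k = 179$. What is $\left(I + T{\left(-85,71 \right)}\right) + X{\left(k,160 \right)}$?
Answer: $\frac{3617378}{121} \approx 29896.0$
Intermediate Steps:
$T{\left(S,A \right)} = -40 + S$ ($T{\left(S,A \right)} = S - 40 = -40 + S$)
$X{\left(v,W \right)} = W v + \frac{-13 + v}{82 + W}$
$\left(I + T{\left(-85,71 \right)}\right) + X{\left(k,160 \right)} = \left(1380 - 125\right) + \frac{-13 + 179 + 179 \cdot 160^{2} + 82 \cdot 160 \cdot 179}{82 + 160} = \left(1380 - 125\right) + \frac{-13 + 179 + 179 \cdot 25600 + 2348480}{242} = 1255 + \frac{-13 + 179 + 4582400 + 2348480}{242} = 1255 + \frac{1}{242} \cdot 6931046 = 1255 + \frac{3465523}{121} = \frac{3617378}{121}$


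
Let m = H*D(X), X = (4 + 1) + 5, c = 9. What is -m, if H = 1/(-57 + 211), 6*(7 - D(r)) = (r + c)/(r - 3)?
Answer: -25/588 ≈ -0.042517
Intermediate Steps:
X = 10 (X = 5 + 5 = 10)
D(r) = 7 - (9 + r)/(6*(-3 + r)) (D(r) = 7 - (r + 9)/(6*(r - 3)) = 7 - (9 + r)/(6*(-3 + r)))
H = 1/154 ≈ 0.0064935
m = 25/588 (m = ((-135 + 41*10)/(6*(-3 + 10)))/154 = ((⅙)*(-135 + 410)/7)/154 = ((⅙)*(⅐)*275)/154 = (1/154)*(275/42) = 25/588 ≈ 0.042517)
-m = -1*25/588 = -25/588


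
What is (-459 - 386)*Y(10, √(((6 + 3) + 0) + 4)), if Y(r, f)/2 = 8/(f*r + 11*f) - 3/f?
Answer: 7150*√13/21 ≈ 1227.6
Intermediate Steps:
Y(r, f) = -6/f + 16/(11*f + f*r) (Y(r, f) = 2*(8/(f*r + 11*f) - 3/f) = 2*(8/(11*f + f*r) - 3/f) = 2*(-3/f + 8/(11*f + f*r)) = -6/f + 16/(11*f + f*r))
(-459 - 386)*Y(10, √(((6 + 3) + 0) + 4)) = (-459 - 386)*(2*(-25 - 3*10)/((√(((6 + 3) + 0) + 4))*(11 + 10))) = -1690*(-25 - 30)/((√((9 + 0) + 4))*21) = -1690*(-55)/((√(9 + 4))*21) = -1690*(-55)/((√13)*21) = -1690*√13/13*(-55)/21 = -(-7150)*√13/21 = 7150*√13/21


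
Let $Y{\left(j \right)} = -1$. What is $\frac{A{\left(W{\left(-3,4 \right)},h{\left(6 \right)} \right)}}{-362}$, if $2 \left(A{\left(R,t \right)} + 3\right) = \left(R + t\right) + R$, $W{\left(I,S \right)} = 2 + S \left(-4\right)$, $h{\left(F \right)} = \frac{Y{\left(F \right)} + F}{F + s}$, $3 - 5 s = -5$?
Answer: $\frac{7}{152} \approx 0.046053$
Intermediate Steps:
$s = \frac{8}{5}$ ($s = \frac{3}{5} - -1 = \frac{3}{5} + 1 = \frac{8}{5} \approx 1.6$)
$h{\left(F \right)} = \frac{-1 + F}{\frac{8}{5} + F}$ ($h{\left(F \right)} = \frac{-1 + F}{F + \frac{8}{5}} = \frac{-1 + F}{\frac{8}{5} + F}$)
$W{\left(I,S \right)} = 2 - 4 S$
$A{\left(R,t \right)} = -3 + R + \frac{t}{2}$ ($A{\left(R,t \right)} = -3 + \frac{\left(R + t\right) + R}{2} = -3 + \frac{t + 2 R}{2} = -3 + \left(R + \frac{t}{2}\right) = -3 + R + \frac{t}{2}$)
$\frac{A{\left(W{\left(-3,4 \right)},h{\left(6 \right)} \right)}}{-362} = \frac{-3 + \left(2 - 16\right) + \frac{5 \frac{1}{8 + 5 \cdot 6} \left(-1 + 6\right)}{2}}{-362} = \left(-3 + \left(2 - 16\right) + \frac{5 \frac{1}{8 + 30} \cdot 5}{2}\right) \left(- \frac{1}{362}\right) = \left(-3 - 14 + \frac{5 \cdot \frac{1}{38} \cdot 5}{2}\right) \left(- \frac{1}{362}\right) = \left(-3 - 14 + \frac{1}{2} \cdot \frac{25}{38}\right) \left(- \frac{1}{362}\right) = \left(-3 - 14 + \frac{25}{76}\right) \left(- \frac{1}{362}\right) = \left(- \frac{1267}{76}\right) \left(- \frac{1}{362}\right) = \frac{7}{152}$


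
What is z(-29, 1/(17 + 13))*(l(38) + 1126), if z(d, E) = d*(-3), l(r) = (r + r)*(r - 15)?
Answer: 250038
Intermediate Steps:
l(r) = 2*r*(-15 + r) (l(r) = (2*r)*(-15 + r) = 2*r*(-15 + r))
z(d, E) = -3*d
z(-29, 1/(17 + 13))*(l(38) + 1126) = (-3*(-29))*(2*38*(-15 + 38) + 1126) = 87*(2*38*23 + 1126) = 87*(1748 + 1126) = 87*2874 = 250038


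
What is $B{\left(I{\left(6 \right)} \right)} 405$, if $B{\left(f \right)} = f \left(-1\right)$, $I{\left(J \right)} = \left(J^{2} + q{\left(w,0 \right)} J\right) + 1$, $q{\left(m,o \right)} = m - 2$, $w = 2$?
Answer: $-14985$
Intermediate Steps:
$q{\left(m,o \right)} = -2 + m$
$I{\left(J \right)} = 1 + J^{2}$ ($I{\left(J \right)} = \left(J^{2} + \left(-2 + 2\right) J\right) + 1 = \left(J^{2} + 0 J\right) + 1 = \left(J^{2} + 0\right) + 1 = J^{2} + 1 = 1 + J^{2}$)
$B{\left(f \right)} = - f$
$B{\left(I{\left(6 \right)} \right)} 405 = - (1 + 6^{2}) 405 = - (1 + 36) 405 = \left(-1\right) 37 \cdot 405 = \left(-37\right) 405 = -14985$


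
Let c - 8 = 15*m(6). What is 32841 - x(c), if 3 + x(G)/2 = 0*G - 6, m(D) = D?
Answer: 32859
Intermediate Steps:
c = 98 (c = 8 + 15*6 = 8 + 90 = 98)
x(G) = -18 (x(G) = -6 + 2*(0*G - 6) = -6 + 2*(0 - 6) = -6 + 2*(-6) = -6 - 12 = -18)
32841 - x(c) = 32841 - 1*(-18) = 32841 + 18 = 32859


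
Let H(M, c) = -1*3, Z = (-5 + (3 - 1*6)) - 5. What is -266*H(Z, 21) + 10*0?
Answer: 798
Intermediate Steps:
Z = -13 (Z = (-5 + (3 - 6)) - 5 = (-5 - 3) - 5 = -8 - 5 = -13)
H(M, c) = -3
-266*H(Z, 21) + 10*0 = -266*(-3) + 10*0 = 798 + 0 = 798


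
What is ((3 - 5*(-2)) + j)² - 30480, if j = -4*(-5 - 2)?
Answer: -28799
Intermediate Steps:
j = 28 (j = -4*(-7) = 28)
((3 - 5*(-2)) + j)² - 30480 = ((3 - 5*(-2)) + 28)² - 30480 = ((3 + 10) + 28)² - 30480 = (13 + 28)² - 30480 = 41² - 30480 = 1681 - 30480 = -28799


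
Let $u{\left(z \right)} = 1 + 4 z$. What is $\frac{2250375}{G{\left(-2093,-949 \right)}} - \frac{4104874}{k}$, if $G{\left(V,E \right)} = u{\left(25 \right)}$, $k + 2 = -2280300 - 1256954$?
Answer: $\frac{3980283531637}{178631428} \approx 22282.0$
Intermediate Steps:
$k = -3537256$ ($k = -2 - 3537254 = -3537256$)
$G{\left(V,E \right)} = 101$ ($G{\left(V,E \right)} = 1 + 4 \cdot 25 = 1 + 100 = 101$)
$\frac{2250375}{G{\left(-2093,-949 \right)}} - \frac{4104874}{k} = \frac{2250375}{101} - \frac{4104874}{-3537256} = 2250375 \cdot \frac{1}{101} - - \frac{2052437}{1768628} = \frac{2250375}{101} + \frac{2052437}{1768628} = \frac{3980283531637}{178631428}$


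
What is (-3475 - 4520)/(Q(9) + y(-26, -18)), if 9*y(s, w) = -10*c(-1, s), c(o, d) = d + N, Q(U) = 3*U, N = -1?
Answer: -2665/19 ≈ -140.26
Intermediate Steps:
c(o, d) = -1 + d (c(o, d) = d - 1 = -1 + d)
y(s, w) = 10/9 - 10*s/9 (y(s, w) = (-10*(-1 + s))/9 = (10 - 10*s)/9 = 10/9 - 10*s/9)
(-3475 - 4520)/(Q(9) + y(-26, -18)) = (-3475 - 4520)/(3*9 + (10/9 - 10/9*(-26))) = -7995/(27 + (10/9 + 260/9)) = -7995/(27 + 30) = -7995/57 = -7995*1/57 = -2665/19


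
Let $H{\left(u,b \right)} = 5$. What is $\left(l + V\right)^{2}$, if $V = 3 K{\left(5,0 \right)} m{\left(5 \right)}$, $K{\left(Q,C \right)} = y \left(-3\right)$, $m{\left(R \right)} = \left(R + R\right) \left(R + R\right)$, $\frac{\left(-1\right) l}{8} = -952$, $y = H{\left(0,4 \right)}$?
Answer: $9709456$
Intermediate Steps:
$y = 5$
$l = 7616$ ($l = \left(-8\right) \left(-952\right) = 7616$)
$m{\left(R \right)} = 4 R^{2}$ ($m{\left(R \right)} = 2 R 2 R = 4 R^{2}$)
$K{\left(Q,C \right)} = -15$ ($K{\left(Q,C \right)} = 5 \left(-3\right) = -15$)
$V = -4500$ ($V = 3 \left(-15\right) 4 \cdot 5^{2} = - 45 \cdot 4 \cdot 25 = \left(-45\right) 100 = -4500$)
$\left(l + V\right)^{2} = \left(7616 - 4500\right)^{2} = 3116^{2} = 9709456$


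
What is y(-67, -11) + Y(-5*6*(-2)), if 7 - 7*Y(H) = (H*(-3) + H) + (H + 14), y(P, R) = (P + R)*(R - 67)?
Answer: 42641/7 ≈ 6091.6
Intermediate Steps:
y(P, R) = (-67 + R)*(P + R) (y(P, R) = (P + R)*(-67 + R) = (-67 + R)*(P + R))
Y(H) = -1 + H/7 (Y(H) = 1 - ((H*(-3) + H) + (H + 14))/7 = 1 - ((-3*H + H) + (14 + H))/7 = 1 - (-2*H + (14 + H))/7 = 1 - (14 - H)/7 = 1 + (-2 + H/7) = -1 + H/7)
y(-67, -11) + Y(-5*6*(-2)) = ((-11)² - 67*(-67) - 67*(-11) - 67*(-11)) + (-1 + (-5*6*(-2))/7) = (121 + 4489 + 737 + 737) + (-1 + (-30*(-2))/7) = 6084 + (-1 + (⅐)*60) = 6084 + (-1 + 60/7) = 6084 + 53/7 = 42641/7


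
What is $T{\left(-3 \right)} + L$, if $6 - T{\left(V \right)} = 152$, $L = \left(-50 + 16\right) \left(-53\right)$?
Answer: $1656$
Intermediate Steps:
$L = 1802$ ($L = \left(-34\right) \left(-53\right) = 1802$)
$T{\left(V \right)} = -146$ ($T{\left(V \right)} = 6 - 152 = -146$)
$T{\left(-3 \right)} + L = -146 + 1802 = 1656$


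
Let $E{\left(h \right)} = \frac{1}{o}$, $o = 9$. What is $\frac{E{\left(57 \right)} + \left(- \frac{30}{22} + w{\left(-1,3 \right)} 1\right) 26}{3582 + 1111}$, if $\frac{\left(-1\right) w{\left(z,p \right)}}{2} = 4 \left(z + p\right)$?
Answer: $- \frac{44683}{464607} \approx -0.096174$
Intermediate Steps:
$w{\left(z,p \right)} = - 8 p - 8 z$ ($w{\left(z,p \right)} = - 2 \cdot 4 \left(z + p\right) = - 2 \cdot 4 \left(p + z\right) = - 2 \left(4 p + 4 z\right) = - 8 p - 8 z$)
$E{\left(h \right)} = \frac{1}{9}$
$\frac{E{\left(57 \right)} + \left(- \frac{30}{22} + w{\left(-1,3 \right)} 1\right) 26}{3582 + 1111} = \frac{\frac{1}{9} + \left(- \frac{30}{22} + \left(\left(-8\right) 3 - -8\right) 1\right) 26}{3582 + 1111} = \frac{\frac{1}{9} + \left(\left(-30\right) \frac{1}{22} + \left(-24 + 8\right) 1\right) 26}{4693} = \left(\frac{1}{9} + \left(- \frac{15}{11} - 16\right) 26\right) \frac{1}{4693} = \left(\frac{1}{9} - \frac{4966}{11}\right) \frac{1}{4693} = \left(- \frac{44683}{99}\right) \frac{1}{4693} = - \frac{44683}{464607}$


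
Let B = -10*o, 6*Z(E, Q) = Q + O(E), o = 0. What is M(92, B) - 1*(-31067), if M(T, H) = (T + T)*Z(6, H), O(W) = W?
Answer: 31251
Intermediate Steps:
Z(E, Q) = E/6 + Q/6 (Z(E, Q) = (Q + E)/6 = (E + Q)/6 = E/6 + Q/6)
B = 0 (B = -10*0 = 0)
M(T, H) = 2*T*(1 + H/6) (M(T, H) = (T + T)*((⅙)*6 + H/6) = (2*T)*(1 + H/6) = 2*T*(1 + H/6))
M(92, B) - 1*(-31067) = (⅓)*92*(6 + 0) - 1*(-31067) = (⅓)*92*6 + 31067 = 184 + 31067 = 31251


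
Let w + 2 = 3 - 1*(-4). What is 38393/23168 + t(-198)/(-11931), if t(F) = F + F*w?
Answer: 161863489/92139136 ≈ 1.7567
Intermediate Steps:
w = 5 (w = -2 + (3 - 1*(-4)) = -2 + (3 + 4) = -2 + 7 = 5)
t(F) = 6*F (t(F) = F + F*5 = F + 5*F = 6*F)
38393/23168 + t(-198)/(-11931) = 38393/23168 + (6*(-198))/(-11931) = 38393*(1/23168) - 1188*(-1/11931) = 38393/23168 + 396/3977 = 161863489/92139136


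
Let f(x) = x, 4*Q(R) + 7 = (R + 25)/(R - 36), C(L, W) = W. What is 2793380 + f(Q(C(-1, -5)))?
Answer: 458114013/164 ≈ 2.7934e+6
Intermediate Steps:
Q(R) = -7/4 + (25 + R)/(4*(-36 + R)) (Q(R) = -7/4 + ((R + 25)/(R - 36))/4 = -7/4 + ((25 + R)/(-36 + R))/4 = -7/4 + (25 + R)/(4*(-36 + R)))
2793380 + f(Q(C(-1, -5))) = 2793380 + (277 - 6*(-5))/(4*(-36 - 5)) = 2793380 + (1/4)*(277 + 30)/(-41) = 2793380 + (1/4)*(-1/41)*307 = 2793380 - 307/164 = 458114013/164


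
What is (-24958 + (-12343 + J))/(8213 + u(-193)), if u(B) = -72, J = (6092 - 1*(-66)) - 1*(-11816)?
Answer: -2761/1163 ≈ -2.3740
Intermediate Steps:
J = 17974 (J = (6092 + 66) + 11816 = 6158 + 11816 = 17974)
(-24958 + (-12343 + J))/(8213 + u(-193)) = (-24958 + (-12343 + 17974))/(8213 - 72) = (-24958 + 5631)/8141 = -19327*1/8141 = -2761/1163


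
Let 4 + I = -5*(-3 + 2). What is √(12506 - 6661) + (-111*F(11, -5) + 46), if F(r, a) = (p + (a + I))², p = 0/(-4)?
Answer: -1730 + √5845 ≈ -1653.5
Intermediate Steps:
p = 0 (p = 0*(-¼) = 0)
I = 1 (I = -4 - 5*(-3 + 2) = -4 - 5*(-1) = -4 + 5 = 1)
F(r, a) = (1 + a)² (F(r, a) = (0 + (a + 1))² = (0 + (1 + a))² = (1 + a)²)
√(12506 - 6661) + (-111*F(11, -5) + 46) = √(12506 - 6661) + (-111*(1 - 5)² + 46) = √5845 + (-111*(-4)² + 46) = √5845 + (-111*16 + 46) = √5845 + (-1776 + 46) = √5845 - 1730 = -1730 + √5845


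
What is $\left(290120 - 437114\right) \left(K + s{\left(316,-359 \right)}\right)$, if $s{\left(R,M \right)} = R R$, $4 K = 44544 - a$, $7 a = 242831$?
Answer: $- \frac{210564862665}{14} \approx -1.504 \cdot 10^{10}$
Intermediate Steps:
$a = \frac{242831}{7}$ ($a = \frac{1}{7} \cdot 242831 = \frac{242831}{7} \approx 34690.0$)
$K = \frac{68977}{28}$ ($K = \frac{44544 - \frac{242831}{7}}{4} = \frac{1}{4} \cdot \frac{68977}{7} = \frac{68977}{28} \approx 2463.5$)
$s{\left(R,M \right)} = R^{2}$
$\left(290120 - 437114\right) \left(K + s{\left(316,-359 \right)}\right) = \left(290120 - 437114\right) \left(\frac{68977}{28} + 316^{2}\right) = - 146994 \left(\frac{68977}{28} + 99856\right) = \left(-146994\right) \frac{2864945}{28} = - \frac{210564862665}{14}$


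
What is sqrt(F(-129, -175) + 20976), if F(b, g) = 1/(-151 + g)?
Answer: 5*sqrt(89169802)/326 ≈ 144.83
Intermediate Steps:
sqrt(F(-129, -175) + 20976) = sqrt(1/(-151 - 175) + 20976) = sqrt(1/(-326) + 20976) = sqrt(-1/326 + 20976) = sqrt(6838175/326) = 5*sqrt(89169802)/326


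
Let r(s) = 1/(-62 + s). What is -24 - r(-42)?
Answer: -2495/104 ≈ -23.990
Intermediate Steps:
-24 - r(-42) = -24 - 1/(-62 - 42) = -24 - 1/(-104) = -24 - 1*(-1/104) = -24 + 1/104 = -2495/104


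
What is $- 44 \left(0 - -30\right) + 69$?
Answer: $-1251$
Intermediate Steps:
$- 44 \left(0 - -30\right) + 69 = - 44 \left(0 + 30\right) + 69 = \left(-44\right) 30 + 69 = -1320 + 69 = -1251$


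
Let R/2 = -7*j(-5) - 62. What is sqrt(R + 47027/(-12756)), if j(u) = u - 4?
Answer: I*sqrt(68611335)/6378 ≈ 1.2987*I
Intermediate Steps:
j(u) = -4 + u
R = 2 (R = 2*(-7*(-4 - 5) - 62) = 2*(-7*(-9) - 62) = 2*(63 - 62) = 2*1 = 2)
sqrt(R + 47027/(-12756)) = sqrt(2 + 47027/(-12756)) = sqrt(2 + 47027*(-1/12756)) = sqrt(2 - 47027/12756) = sqrt(-21515/12756) = I*sqrt(68611335)/6378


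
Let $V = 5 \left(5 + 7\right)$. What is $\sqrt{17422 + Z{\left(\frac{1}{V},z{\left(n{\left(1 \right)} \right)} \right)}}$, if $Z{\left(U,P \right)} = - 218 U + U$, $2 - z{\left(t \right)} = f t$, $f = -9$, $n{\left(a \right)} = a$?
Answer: $\frac{\sqrt{15676545}}{30} \approx 131.98$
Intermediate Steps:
$V = 60$ ($V = 5 \cdot 12 = 60$)
$z{\left(t \right)} = 2 + 9 t$ ($z{\left(t \right)} = 2 - - 9 t = 2 + 9 t$)
$Z{\left(U,P \right)} = - 217 U$
$\sqrt{17422 + Z{\left(\frac{1}{V},z{\left(n{\left(1 \right)} \right)} \right)}} = \sqrt{17422 - \frac{217}{60}} = \sqrt{\frac{1045103}{60}} = \frac{\sqrt{15676545}}{30}$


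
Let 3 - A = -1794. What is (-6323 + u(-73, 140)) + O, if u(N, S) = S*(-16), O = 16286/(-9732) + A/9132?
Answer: -63428959555/7406052 ≈ -8564.5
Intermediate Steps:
A = 1797 (A = 3 - 1*(-1794) = 3 + 1794 = 1797)
O = -10936279/7406052 (O = 16286/(-9732) + 1797/9132 = 16286*(-1/9732) + 1797*(1/9132) = -8143/4866 + 599/3044 = -10936279/7406052 ≈ -1.4767)
u(N, S) = -16*S
(-6323 + u(-73, 140)) + O = (-6323 - 16*140) - 10936279/7406052 = (-6323 - 2240) - 10936279/7406052 = -8563 - 10936279/7406052 = -63428959555/7406052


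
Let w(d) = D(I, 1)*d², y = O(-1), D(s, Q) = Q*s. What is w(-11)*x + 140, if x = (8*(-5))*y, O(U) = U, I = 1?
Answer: 4980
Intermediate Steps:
y = -1
w(d) = d² (w(d) = (1*1)*d² = 1*d² = d²)
x = 40 (x = (8*(-5))*(-1) = -40*(-1) = 40)
w(-11)*x + 140 = (-11)²*40 + 140 = 121*40 + 140 = 4840 + 140 = 4980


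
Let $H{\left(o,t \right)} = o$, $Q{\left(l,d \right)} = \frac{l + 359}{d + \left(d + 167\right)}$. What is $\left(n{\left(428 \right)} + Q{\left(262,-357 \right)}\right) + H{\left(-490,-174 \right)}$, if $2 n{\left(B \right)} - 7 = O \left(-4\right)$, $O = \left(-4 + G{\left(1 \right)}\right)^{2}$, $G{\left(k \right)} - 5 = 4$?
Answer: $- \frac{588173}{1094} \approx -537.63$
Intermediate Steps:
$G{\left(k \right)} = 9$ ($G{\left(k \right)} = 5 + 4 = 9$)
$O = 25$ ($O = \left(-4 + 9\right)^{2} = 5^{2} = 25$)
$Q{\left(l,d \right)} = \frac{359 + l}{167 + 2 d}$ ($Q{\left(l,d \right)} = \frac{359 + l}{d + \left(167 + d\right)} = \frac{359 + l}{167 + 2 d}$)
$n{\left(B \right)} = - \frac{93}{2}$ ($n{\left(B \right)} = \frac{7}{2} + \frac{25 \left(-4\right)}{2} = \frac{7}{2} + \frac{1}{2} \left(-100\right) = \frac{7}{2} - 50 = - \frac{93}{2}$)
$\left(n{\left(428 \right)} + Q{\left(262,-357 \right)}\right) + H{\left(-490,-174 \right)} = \left(- \frac{93}{2} + \frac{359 + 262}{167 + 2 \left(-357\right)}\right) - 490 = \left(- \frac{93}{2} + \frac{1}{167 - 714} \cdot 621\right) - 490 = \left(- \frac{93}{2} + \frac{1}{-547} \cdot 621\right) - 490 = \left(- \frac{93}{2} - \frac{621}{547}\right) - 490 = - \frac{52113}{1094} - 490 = - \frac{588173}{1094}$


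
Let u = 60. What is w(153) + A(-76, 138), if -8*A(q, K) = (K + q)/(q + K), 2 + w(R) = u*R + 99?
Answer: 74215/8 ≈ 9276.9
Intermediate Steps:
w(R) = 97 + 60*R (w(R) = -2 + (60*R + 99) = -2 + (99 + 60*R) = 97 + 60*R)
A(q, K) = -⅛ (A(q, K) = -(K + q)/(8*(q + K)) = -(K + q)/(8*(K + q)) = -⅛*1 = -⅛)
w(153) + A(-76, 138) = (97 + 60*153) - ⅛ = (97 + 9180) - ⅛ = 9277 - ⅛ = 74215/8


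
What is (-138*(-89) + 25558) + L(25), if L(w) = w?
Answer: 37865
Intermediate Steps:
(-138*(-89) + 25558) + L(25) = (-138*(-89) + 25558) + 25 = (12282 + 25558) + 25 = 37840 + 25 = 37865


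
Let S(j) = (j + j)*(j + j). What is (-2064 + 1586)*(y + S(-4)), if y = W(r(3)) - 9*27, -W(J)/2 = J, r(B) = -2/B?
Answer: 254774/3 ≈ 84925.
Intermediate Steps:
W(J) = -2*J
y = -725/3 (y = -(-4)/3 - 9*27 = -(-4)/3 - 243 = -2*(-⅔) - 243 = 4/3 - 243 = -725/3 ≈ -241.67)
S(j) = 4*j² (S(j) = (2*j)*(2*j) = 4*j²)
(-2064 + 1586)*(y + S(-4)) = (-2064 + 1586)*(-725/3 + 4*(-4)²) = -478*(-725/3 + 4*16) = -478*(-725/3 + 64) = -478*(-533/3) = 254774/3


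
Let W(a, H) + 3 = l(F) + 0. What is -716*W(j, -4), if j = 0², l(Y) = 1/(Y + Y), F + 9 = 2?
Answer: 15394/7 ≈ 2199.1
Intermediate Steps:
F = -7 (F = -9 + 2 = -7)
l(Y) = 1/(2*Y)
j = 0
W(a, H) = -43/14 (W(a, H) = -3 + ((½)/(-7) + 0) = -3 + ((½)*(-⅐) + 0) = -3 + (-1/14 + 0) = -3 - 1/14 = -43/14)
-716*W(j, -4) = -716*(-43/14) = 15394/7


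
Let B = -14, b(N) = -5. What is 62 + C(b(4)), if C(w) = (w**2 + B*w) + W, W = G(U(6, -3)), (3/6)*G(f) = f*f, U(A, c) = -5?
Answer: 207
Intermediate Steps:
G(f) = 2*f**2 (G(f) = 2*(f*f) = 2*f**2)
W = 50 (W = 2*(-5)**2 = 2*25 = 50)
C(w) = 50 + w**2 - 14*w (C(w) = (w**2 - 14*w) + 50 = 50 + w**2 - 14*w)
62 + C(b(4)) = 62 + (50 + (-5)**2 - 14*(-5)) = 62 + (50 + 25 + 70) = 62 + 145 = 207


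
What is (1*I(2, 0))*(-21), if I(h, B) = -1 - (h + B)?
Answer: 63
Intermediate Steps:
I(h, B) = -1 - B - h (I(h, B) = -1 - (B + h) = -1 + (-B - h) = -1 - B - h)
(1*I(2, 0))*(-21) = (1*(-1 - 1*0 - 1*2))*(-21) = (1*(-1 + 0 - 2))*(-21) = (1*(-3))*(-21) = -3*(-21) = 63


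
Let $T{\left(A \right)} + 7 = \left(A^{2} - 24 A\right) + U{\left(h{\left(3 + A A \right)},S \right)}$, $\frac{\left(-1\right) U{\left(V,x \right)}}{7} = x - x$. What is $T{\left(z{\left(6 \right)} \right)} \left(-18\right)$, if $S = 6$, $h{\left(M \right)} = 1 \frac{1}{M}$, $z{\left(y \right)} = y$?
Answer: $2070$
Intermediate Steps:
$h{\left(M \right)} = \frac{1}{M}$
$U{\left(V,x \right)} = 0$ ($U{\left(V,x \right)} = - 7 \left(x - x\right) = \left(-7\right) 0 = 0$)
$T{\left(A \right)} = -7 + A^{2} - 24 A$ ($T{\left(A \right)} = -7 + \left(\left(A^{2} - 24 A\right) + 0\right) = -7 + \left(A^{2} - 24 A\right) = -7 + A^{2} - 24 A$)
$T{\left(z{\left(6 \right)} \right)} \left(-18\right) = \left(-7 + 6^{2} - 144\right) \left(-18\right) = \left(-7 + 36 - 144\right) \left(-18\right) = \left(-115\right) \left(-18\right) = 2070$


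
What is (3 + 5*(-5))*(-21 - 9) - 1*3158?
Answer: -2498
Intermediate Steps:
(3 + 5*(-5))*(-21 - 9) - 1*3158 = (3 - 25)*(-30) - 3158 = -22*(-30) - 3158 = 660 - 3158 = -2498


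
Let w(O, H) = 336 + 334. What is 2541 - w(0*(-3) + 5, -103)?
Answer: 1871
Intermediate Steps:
w(O, H) = 670
2541 - w(0*(-3) + 5, -103) = 2541 - 1*670 = 2541 - 670 = 1871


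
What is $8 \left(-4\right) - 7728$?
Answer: $-7760$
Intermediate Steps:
$8 \left(-4\right) - 7728 = -32 - 7728 = -7760$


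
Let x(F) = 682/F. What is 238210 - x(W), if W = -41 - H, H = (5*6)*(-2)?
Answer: 4525308/19 ≈ 2.3817e+5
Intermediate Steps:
H = -60 (H = 30*(-2) = -60)
W = 19 (W = -41 - 1*(-60) = -41 + 60 = 19)
238210 - x(W) = 238210 - 682/19 = 4525308/19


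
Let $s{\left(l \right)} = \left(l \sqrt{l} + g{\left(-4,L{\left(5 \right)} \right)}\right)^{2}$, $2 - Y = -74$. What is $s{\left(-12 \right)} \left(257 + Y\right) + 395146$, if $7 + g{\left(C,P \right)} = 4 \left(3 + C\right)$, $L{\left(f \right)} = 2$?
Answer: $-139985 + 175824 i \sqrt{3} \approx -1.3999 \cdot 10^{5} + 3.0454 \cdot 10^{5} i$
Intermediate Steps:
$Y = 76$ ($Y = 2 - -74 = 2 + 74 = 76$)
$g{\left(C,P \right)} = 5 + 4 C$ ($g{\left(C,P \right)} = -7 + 4 \left(3 + C\right) = -7 + \left(12 + 4 C\right) = 5 + 4 C$)
$s{\left(l \right)} = \left(-11 + l^{\frac{3}{2}}\right)^{2}$ ($s{\left(l \right)} = \left(l \sqrt{l} + \left(5 + 4 \left(-4\right)\right)\right)^{2} = \left(l^{\frac{3}{2}} + \left(5 - 16\right)\right)^{2} = \left(l^{\frac{3}{2}} - 11\right)^{2} = \left(-11 + l^{\frac{3}{2}}\right)^{2}$)
$s{\left(-12 \right)} \left(257 + Y\right) + 395146 = \left(-11 + \left(-12\right)^{\frac{3}{2}}\right)^{2} \left(257 + 76\right) + 395146 = \left(-11 - 24 i \sqrt{3}\right)^{2} \cdot 333 + 395146 = 333 \left(-11 - 24 i \sqrt{3}\right)^{2} + 395146 = 395146 + 333 \left(-11 - 24 i \sqrt{3}\right)^{2}$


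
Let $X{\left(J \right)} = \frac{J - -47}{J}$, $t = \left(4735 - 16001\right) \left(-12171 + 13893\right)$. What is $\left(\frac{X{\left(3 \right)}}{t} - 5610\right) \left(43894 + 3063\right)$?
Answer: $- \frac{7665797755617985}{29100078} \approx -2.6343 \cdot 10^{8}$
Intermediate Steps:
$t = -19400052$ ($t = \left(-11266\right) 1722 = -19400052$)
$X{\left(J \right)} = \frac{47 + J}{J}$ ($X{\left(J \right)} = \frac{J + 47}{J} = \frac{47 + J}{J}$)
$\left(\frac{X{\left(3 \right)}}{t} - 5610\right) \left(43894 + 3063\right) = \left(\frac{\frac{1}{3} \left(47 + 3\right)}{-19400052} - 5610\right) \left(43894 + 3063\right) = \left(\frac{1}{3} \cdot 50 \left(- \frac{1}{19400052}\right) - 5610\right) 46957 = \left(\frac{50}{3} \left(- \frac{1}{19400052}\right) - 5610\right) 46957 = \left(- \frac{25}{29100078} - 5610\right) 46957 = \left(- \frac{163251437605}{29100078}\right) 46957 = - \frac{7665797755617985}{29100078}$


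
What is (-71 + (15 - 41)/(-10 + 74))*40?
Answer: -11425/4 ≈ -2856.3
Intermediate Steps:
(-71 + (15 - 41)/(-10 + 74))*40 = (-71 - 26/64)*40 = (-71 - 26*1/64)*40 = (-71 - 13/32)*40 = -2285/32*40 = -11425/4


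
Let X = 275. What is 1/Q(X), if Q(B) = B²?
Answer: 1/75625 ≈ 1.3223e-5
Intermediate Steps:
1/Q(X) = 1/(275²) = 1/75625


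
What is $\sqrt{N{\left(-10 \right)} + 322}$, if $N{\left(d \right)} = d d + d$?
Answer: $2 \sqrt{103} \approx 20.298$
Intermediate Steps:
$N{\left(d \right)} = d + d^{2}$ ($N{\left(d \right)} = d^{2} + d = d + d^{2}$)
$\sqrt{N{\left(-10 \right)} + 322} = \sqrt{- 10 \left(1 - 10\right) + 322} = \sqrt{\left(-10\right) \left(-9\right) + 322} = \sqrt{90 + 322} = \sqrt{412} = 2 \sqrt{103}$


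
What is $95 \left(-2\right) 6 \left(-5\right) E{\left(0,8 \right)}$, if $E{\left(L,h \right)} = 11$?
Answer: $62700$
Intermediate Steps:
$95 \left(-2\right) 6 \left(-5\right) E{\left(0,8 \right)} = 95 \left(-2\right) 6 \left(-5\right) 11 = 95 \left(\left(-12\right) \left(-5\right)\right) 11 = 95 \cdot 60 \cdot 11 = 5700 \cdot 11 = 62700$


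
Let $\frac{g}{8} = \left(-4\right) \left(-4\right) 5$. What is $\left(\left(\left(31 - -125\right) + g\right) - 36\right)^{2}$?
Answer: $577600$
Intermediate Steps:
$g = 640$ ($g = 8 \left(-4\right) \left(-4\right) 5 = 8 \cdot 16 \cdot 5 = 8 \cdot 80 = 640$)
$\left(\left(\left(31 - -125\right) + g\right) - 36\right)^{2} = \left(\left(\left(31 - -125\right) + 640\right) - 36\right)^{2} = \left(\left(\left(31 + 125\right) + 640\right) - 36\right)^{2} = \left(\left(156 + 640\right) - 36\right)^{2} = \left(796 - 36\right)^{2} = 760^{2} = 577600$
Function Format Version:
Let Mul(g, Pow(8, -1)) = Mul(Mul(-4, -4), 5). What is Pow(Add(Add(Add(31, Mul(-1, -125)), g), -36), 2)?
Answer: 577600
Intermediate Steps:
g = 640 (g = Mul(8, Mul(Mul(-4, -4), 5)) = Mul(8, Mul(16, 5)) = Mul(8, 80) = 640)
Pow(Add(Add(Add(31, Mul(-1, -125)), g), -36), 2) = Pow(Add(Add(Add(31, Mul(-1, -125)), 640), -36), 2) = Pow(Add(Add(Add(31, 125), 640), -36), 2) = Pow(Add(Add(156, 640), -36), 2) = Pow(Add(796, -36), 2) = Pow(760, 2) = 577600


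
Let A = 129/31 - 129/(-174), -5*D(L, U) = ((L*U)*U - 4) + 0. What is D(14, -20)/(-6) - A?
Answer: 4898579/26970 ≈ 181.63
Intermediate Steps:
D(L, U) = ⅘ - L*U²/5 (D(L, U) = -(((L*U)*U - 4) + 0)/5 = -((L*U² - 4) + 0)/5 = -((-4 + L*U²) + 0)/5 = -(-4 + L*U²)/5 = ⅘ - L*U²/5)
A = 8815/1798 (A = 129*(1/31) - 129*(-1/174) = 129/31 + 43/58 = 8815/1798 ≈ 4.9027)
D(14, -20)/(-6) - A = (⅘ - ⅕*14*(-20)²)/(-6) - 1*8815/1798 = (⅘ - ⅕*14*400)*(-⅙) - 8815/1798 = (⅘ - 1120)*(-⅙) - 8815/1798 = -5596/5*(-⅙) - 8815/1798 = 2798/15 - 8815/1798 = 4898579/26970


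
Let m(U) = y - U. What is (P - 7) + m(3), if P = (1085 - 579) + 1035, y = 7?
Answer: 1538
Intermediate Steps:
P = 1541 (P = 506 + 1035 = 1541)
m(U) = 7 - U
(P - 7) + m(3) = (1541 - 7) + (7 - 1*3) = 1534 + (7 - 3) = 1534 + 4 = 1538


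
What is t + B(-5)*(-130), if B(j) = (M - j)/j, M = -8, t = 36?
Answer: -42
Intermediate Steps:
B(j) = (-8 - j)/j
t + B(-5)*(-130) = 36 + ((-8 - 1*(-5))/(-5))*(-130) = 36 - (-8 + 5)/5*(-130) = 36 - ⅕*(-3)*(-130) = 36 + (⅗)*(-130) = 36 - 78 = -42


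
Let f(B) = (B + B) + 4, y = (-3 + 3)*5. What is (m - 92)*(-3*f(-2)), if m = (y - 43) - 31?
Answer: 0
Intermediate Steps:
y = 0 (y = 0*5 = 0)
f(B) = 4 + 2*B (f(B) = 2*B + 4 = 4 + 2*B)
m = -74 (m = (0 - 43) - 31 = -43 - 31 = -74)
(m - 92)*(-3*f(-2)) = (-74 - 92)*(-3*(4 + 2*(-2))) = -(-498)*(4 - 4) = -(-498)*0 = -166*0 = 0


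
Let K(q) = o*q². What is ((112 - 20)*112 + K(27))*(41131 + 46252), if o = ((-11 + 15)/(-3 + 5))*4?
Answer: 1410012088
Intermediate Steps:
o = 8 (o = (4/2)*4 = (4*(½))*4 = 2*4 = 8)
K(q) = 8*q²
((112 - 20)*112 + K(27))*(41131 + 46252) = ((112 - 20)*112 + 8*27²)*(41131 + 46252) = (92*112 + 8*729)*87383 = (10304 + 5832)*87383 = 16136*87383 = 1410012088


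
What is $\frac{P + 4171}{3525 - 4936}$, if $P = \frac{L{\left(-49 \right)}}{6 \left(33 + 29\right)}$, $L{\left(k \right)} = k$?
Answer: $- \frac{1551563}{524892} \approx -2.956$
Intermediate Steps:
$P = - \frac{49}{372}$ ($P = - \frac{49}{6 \left(33 + 29\right)} = - \frac{49}{6 \cdot 62} = - \frac{49}{372} \approx -0.13172$)
$\frac{P + 4171}{3525 - 4936} = \frac{- \frac{49}{372} + 4171}{3525 - 4936} = \frac{1551563}{372 \left(-1411\right)} = \frac{1551563}{372} \left(- \frac{1}{1411}\right) = - \frac{1551563}{524892}$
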